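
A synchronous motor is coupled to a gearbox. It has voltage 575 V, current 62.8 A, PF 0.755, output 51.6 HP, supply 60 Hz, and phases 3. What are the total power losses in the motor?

8730 W

P_in = √3·V·I·cosφ = 1.732×575×62.8×0.755 = 47220 W
P_out = 51.6×746 = 38494 W
Losses = P_in − P_out = 47220 − 38494 = 8726 W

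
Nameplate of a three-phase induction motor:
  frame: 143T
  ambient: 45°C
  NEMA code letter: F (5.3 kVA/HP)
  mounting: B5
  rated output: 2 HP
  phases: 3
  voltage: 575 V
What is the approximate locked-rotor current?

S_LR = 5.3 × 2 = 10.6 kVA
I_LR = S_LR/(√3·V_L) = 10600/(1.732×575) = 10.6 A

10.6 A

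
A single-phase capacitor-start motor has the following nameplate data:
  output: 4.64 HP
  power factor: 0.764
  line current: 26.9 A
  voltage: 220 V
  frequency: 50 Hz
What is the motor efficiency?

76.6 %

P_out = 4.64 × 746 = 3461 W
P_in = V·I·cosφ = 220 × 26.9 × 0.764 = 4521 W
η = P_out / P_in = 3461 / 4521 = 0.766 = 76.6%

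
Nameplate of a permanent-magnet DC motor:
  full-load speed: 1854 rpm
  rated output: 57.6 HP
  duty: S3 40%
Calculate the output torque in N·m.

221 N·m

P_out = 57.6 × 746 = 42970 W
ω = 2π × 1854/60 = 194.2 rad/s
τ = P_out/ω = 42970/194.2 = 221 N·m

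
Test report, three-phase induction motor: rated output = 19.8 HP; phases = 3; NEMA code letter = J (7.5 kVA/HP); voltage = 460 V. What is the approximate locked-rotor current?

S_LR = 7.5 × 19.8 = 148.5 kVA
I_LR = S_LR/(√3·V_L) = 148500/(1.732×460) = 186 A

186 A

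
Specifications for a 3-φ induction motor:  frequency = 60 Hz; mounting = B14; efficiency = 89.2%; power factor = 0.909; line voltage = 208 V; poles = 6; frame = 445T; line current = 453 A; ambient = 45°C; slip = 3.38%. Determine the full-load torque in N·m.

P_in = √3·V·I·cosφ = 1.732 × 208 × 453 × 0.909 = 148345 W
P_out = η·P_in = 0.892 × 148345 = 132324 W
n_s = 120×60/6 = 1200 rpm; n = 1200×(1−0.0338) = 1159 rpm
ω = 2π×1159/60 = 121.4 rad/s
τ = P_out/ω = 132324/121.4 = 1090 N·m

1090 N·m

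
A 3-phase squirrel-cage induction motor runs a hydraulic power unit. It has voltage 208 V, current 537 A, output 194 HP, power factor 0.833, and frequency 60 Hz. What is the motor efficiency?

P_out = 194 × 746 = 144724 W
P_in = √3·V_L·I_L·cosφ = 1.732 × 208 × 537 × 0.833 = 161150 W
η = P_out / P_in = 144724 / 161150 = 0.898 = 89.8%

89.8 %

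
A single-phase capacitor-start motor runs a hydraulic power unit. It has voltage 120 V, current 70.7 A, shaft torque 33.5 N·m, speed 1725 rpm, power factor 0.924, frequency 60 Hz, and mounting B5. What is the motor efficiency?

77.2 %

ω = 2π × 1725/60 = 180.6 rad/s; P_out = τω = 33.5 × 180.6 = 6050 W
P_in = V·I·cosφ = 120 × 70.7 × 0.924 = 7839 W
η = P_out / P_in = 6050 / 7839 = 0.772 = 77.2%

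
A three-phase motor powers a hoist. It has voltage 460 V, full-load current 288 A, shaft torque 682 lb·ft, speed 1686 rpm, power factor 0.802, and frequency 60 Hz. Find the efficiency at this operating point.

88.7 %

τ = 682 lb·ft × 1.356 = 924.8 N·m
ω = 2π × 1686/60 = 176.6 rad/s; P_out = τω = 924.8 × 176.6 = 163320 W
P_in = √3·V_L·I_L·cosφ = 1.732 × 460 × 288 × 0.802 = 184023 W
η = P_out / P_in = 163320 / 184023 = 0.887 = 88.7%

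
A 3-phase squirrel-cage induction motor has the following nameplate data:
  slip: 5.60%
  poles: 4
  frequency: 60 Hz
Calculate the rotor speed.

1699 rpm

n_s = 120f/p = 120×60/4 = 1800 rpm
n = n_s(1 − s) = 1800 × (1 − 0.056) = 1699 rpm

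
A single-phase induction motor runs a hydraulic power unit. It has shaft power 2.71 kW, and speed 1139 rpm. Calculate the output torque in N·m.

22.7 N·m

ω = 2π × 1139/60 = 119.3 rad/s
τ = P/ω = 2710/119.3 = 22.7 N·m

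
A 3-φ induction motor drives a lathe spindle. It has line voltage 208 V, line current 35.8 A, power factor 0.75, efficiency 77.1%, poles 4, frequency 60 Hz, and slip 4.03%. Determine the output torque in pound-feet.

P_in = √3·V·I·cosφ = 1.732 × 208 × 35.8 × 0.75 = 9673 W
P_out = η·P_in = 0.771 × 9673 = 7458 W
n_s = 120×60/4 = 1800 rpm; n = 1800×(1−0.0403) = 1727 rpm
ω = 2π×1727/60 = 180.9 rad/s
τ = P_out/ω = 7458/180.9 = 41.23 N·m
In lb·ft: 41.23/1.356 = 30.4 lb·ft

30.4 lb·ft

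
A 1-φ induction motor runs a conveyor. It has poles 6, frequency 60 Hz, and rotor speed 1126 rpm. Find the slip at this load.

6.2 %

n_s = 120f/p = 120×60/6 = 1200 rpm
s = (n_s − n)/n_s = (1200 − 1126)/1200 = 0.0617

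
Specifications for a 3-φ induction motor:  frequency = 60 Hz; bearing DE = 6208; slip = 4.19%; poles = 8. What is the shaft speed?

862 rpm

n_s = 120f/p = 120×60/8 = 900 rpm
n = n_s(1 − s) = 900 × (1 − 0.0419) = 862 rpm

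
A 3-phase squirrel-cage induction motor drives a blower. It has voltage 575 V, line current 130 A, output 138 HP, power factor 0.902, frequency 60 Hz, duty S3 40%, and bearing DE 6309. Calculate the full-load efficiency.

88.2 %

P_out = 138 × 746 = 102948 W
P_in = √3·V_L·I_L·cosφ = 1.732 × 575 × 130 × 0.902 = 116779 W
η = P_out / P_in = 102948 / 116779 = 0.882 = 88.2%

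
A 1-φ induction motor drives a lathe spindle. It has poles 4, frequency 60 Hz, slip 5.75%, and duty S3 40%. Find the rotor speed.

1696 rpm

n_s = 120f/p = 120×60/4 = 1800 rpm
n = n_s(1 − s) = 1800 × (1 − 0.0575) = 1696 rpm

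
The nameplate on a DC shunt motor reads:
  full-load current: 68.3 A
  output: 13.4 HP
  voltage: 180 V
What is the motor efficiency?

81.3 %

P_out = 13.4 × 746 = 9996 W
P_in = V·I = 180 × 68.3 = 12294 W
η = P_out / P_in = 9996 / 12294 = 0.813 = 81.3%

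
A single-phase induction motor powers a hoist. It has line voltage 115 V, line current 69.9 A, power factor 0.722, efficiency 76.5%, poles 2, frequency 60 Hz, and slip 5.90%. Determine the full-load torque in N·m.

12.5 N·m

P_in = V·I·cosφ = 115 × 69.9 × 0.722 = 5804 W
P_out = η·P_in = 0.765 × 5804 = 4440 W
n_s = 120×60/2 = 3600 rpm; n = 3600×(1−0.059) = 3388 rpm
ω = 2π×3388/60 = 354.8 rad/s
τ = P_out/ω = 4440/354.8 = 12.5 N·m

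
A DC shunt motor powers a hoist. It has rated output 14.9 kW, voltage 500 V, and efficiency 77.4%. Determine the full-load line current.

P_out = 14.9 kW = 14900 W
P_in = P_out / η = 14900 / 0.774 = 19251 W
I = P_in / V = 19251 / 500 = 38.5 A

38.5 A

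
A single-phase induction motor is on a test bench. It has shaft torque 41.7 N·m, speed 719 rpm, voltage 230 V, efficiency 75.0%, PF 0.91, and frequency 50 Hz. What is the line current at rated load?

ω = 2π×719/60 = 75.29 rad/s; P_out = τω = 41.7 × 75.29 = 3140 W
P_in = P_out / η = 3140 / 0.750 = 4187 W
I = P_in / (V·cosφ) = 4187 / (230 × 0.91) = 20 A

20 A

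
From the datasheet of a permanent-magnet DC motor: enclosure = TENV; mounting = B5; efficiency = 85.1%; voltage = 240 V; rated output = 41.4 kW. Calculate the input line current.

P_out = 41.4 kW = 41400 W
P_in = P_out / η = 41400 / 0.851 = 48649 W
I = P_in / V = 48649 / 240 = 203 A

203 A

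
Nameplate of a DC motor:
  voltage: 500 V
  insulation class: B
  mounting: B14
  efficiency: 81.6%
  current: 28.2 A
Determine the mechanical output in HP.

P_in = V·I = 500 × 28.2 = 14100 W
P_out = η·P_in = 0.816 × 14100 = 11506 W
= 11506/746 = 15.4 HP

15.4 HP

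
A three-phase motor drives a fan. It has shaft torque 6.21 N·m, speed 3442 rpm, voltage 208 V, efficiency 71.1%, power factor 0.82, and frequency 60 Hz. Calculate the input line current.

10.7 A

ω = 2π×3442/60 = 360.4 rad/s; P_out = τω = 6.21 × 360.4 = 2238 W
P_in = P_out / η = 2238 / 0.711 = 3148 W
I_L = P_in / (√3·V_L·cosφ) = 3148 / (1.732 × 208 × 0.82) = 10.7 A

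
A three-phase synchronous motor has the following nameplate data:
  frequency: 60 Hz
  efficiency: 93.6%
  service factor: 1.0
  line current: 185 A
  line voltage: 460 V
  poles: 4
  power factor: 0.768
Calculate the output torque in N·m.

562 N·m

P_in = √3·V·I·cosφ = 1.732 × 460 × 185 × 0.768 = 113198 W
P_out = η·P_in = 0.936 × 113198 = 105953 W
n = n_s = 120×60/4 = 1800 rpm (synchronous)
ω = 2π×1800/60 = 188.5 rad/s
τ = P_out/ω = 105953/188.5 = 562 N·m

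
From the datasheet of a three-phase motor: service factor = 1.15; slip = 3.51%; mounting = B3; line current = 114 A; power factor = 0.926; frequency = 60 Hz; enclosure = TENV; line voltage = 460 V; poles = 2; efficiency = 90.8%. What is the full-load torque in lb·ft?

155 lb·ft

P_in = √3·V·I·cosφ = 1.732 × 460 × 114 × 0.926 = 84105 W
P_out = η·P_in = 0.908 × 84105 = 76367 W
n_s = 120×60/2 = 3600 rpm; n = 3600×(1−0.0351) = 3474 rpm
ω = 2π×3474/60 = 363.8 rad/s
τ = P_out/ω = 76367/363.8 = 209.9 N·m
In lb·ft: 209.9/1.356 = 155 lb·ft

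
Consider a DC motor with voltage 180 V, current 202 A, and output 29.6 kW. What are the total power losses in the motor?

6.76 kW

P_in = V·I = 180×202 = 36360 W
P_out = 29600 W
Losses = P_in − P_out = 36360 − 29600 = 6760 W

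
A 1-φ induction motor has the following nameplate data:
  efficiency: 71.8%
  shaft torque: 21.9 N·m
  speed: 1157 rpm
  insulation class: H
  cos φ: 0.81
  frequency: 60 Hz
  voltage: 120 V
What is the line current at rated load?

38 A

ω = 2π×1157/60 = 121.2 rad/s; P_out = τω = 21.9 × 121.2 = 2654 W
P_in = P_out / η = 2654 / 0.718 = 3696 W
I = P_in / (V·cosφ) = 3696 / (120 × 0.81) = 38 A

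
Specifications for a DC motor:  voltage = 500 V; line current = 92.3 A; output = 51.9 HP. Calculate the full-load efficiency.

83.9 %

P_out = 51.9 × 746 = 38717 W
P_in = V·I = 500 × 92.3 = 46150 W
η = P_out / P_in = 38717 / 46150 = 0.839 = 83.9%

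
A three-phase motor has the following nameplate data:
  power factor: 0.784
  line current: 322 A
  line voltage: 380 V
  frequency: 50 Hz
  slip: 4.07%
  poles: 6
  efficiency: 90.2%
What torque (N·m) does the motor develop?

1490 N·m

P_in = √3·V·I·cosφ = 1.732 × 380 × 322 × 0.784 = 166151 W
P_out = η·P_in = 0.902 × 166151 = 149868 W
n_s = 120×50/6 = 1000 rpm; n = 1000×(1−0.0407) = 959 rpm
ω = 2π×959/60 = 100.4 rad/s
τ = P_out/ω = 149868/100.4 = 1490 N·m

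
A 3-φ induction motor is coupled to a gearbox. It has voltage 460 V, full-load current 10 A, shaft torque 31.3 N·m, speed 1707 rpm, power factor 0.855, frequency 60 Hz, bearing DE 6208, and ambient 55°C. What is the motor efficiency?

ω = 2π × 1707/60 = 178.8 rad/s; P_out = τω = 31.3 × 178.8 = 5596 W
P_in = √3·V_L·I_L·cosφ = 1.732 × 460 × 10 × 0.855 = 6812 W
η = P_out / P_in = 5596 / 6812 = 0.821 = 82.1%

82.1 %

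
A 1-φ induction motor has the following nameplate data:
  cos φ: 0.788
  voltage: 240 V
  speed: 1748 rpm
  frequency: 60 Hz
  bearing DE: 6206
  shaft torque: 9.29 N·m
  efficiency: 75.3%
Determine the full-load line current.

11.9 A

ω = 2π×1748/60 = 183.1 rad/s; P_out = τω = 9.29 × 183.1 = 1701 W
P_in = P_out / η = 1701 / 0.753 = 2259 W
I = P_in / (V·cosφ) = 2259 / (240 × 0.788) = 11.9 A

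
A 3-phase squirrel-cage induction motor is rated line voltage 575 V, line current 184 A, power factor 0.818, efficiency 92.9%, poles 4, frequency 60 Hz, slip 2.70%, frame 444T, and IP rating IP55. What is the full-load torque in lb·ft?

560 lb·ft

P_in = √3·V·I·cosφ = 1.732 × 575 × 184 × 0.818 = 149895 W
P_out = η·P_in = 0.929 × 149895 = 139252 W
n_s = 120×60/4 = 1800 rpm; n = 1800×(1−0.027) = 1751 rpm
ω = 2π×1751/60 = 183.4 rad/s
τ = P_out/ω = 139252/183.4 = 759.3 N·m
In lb·ft: 759.3/1.356 = 560 lb·ft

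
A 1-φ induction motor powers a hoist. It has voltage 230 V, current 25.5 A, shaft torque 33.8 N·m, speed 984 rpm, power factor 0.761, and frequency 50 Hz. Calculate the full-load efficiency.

ω = 2π × 984/60 = 103 rad/s; P_out = τω = 33.8 × 103 = 3481 W
P_in = V·I·cosφ = 230 × 25.5 × 0.761 = 4463 W
η = P_out / P_in = 3481 / 4463 = 0.780 = 78.0%

78.0 %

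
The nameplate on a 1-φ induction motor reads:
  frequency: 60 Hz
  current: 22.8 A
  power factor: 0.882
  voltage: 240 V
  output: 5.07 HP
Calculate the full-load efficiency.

78.4 %

P_out = 5.07 × 746 = 3782 W
P_in = V·I·cosφ = 240 × 22.8 × 0.882 = 4826 W
η = P_out / P_in = 3782 / 4826 = 0.784 = 78.4%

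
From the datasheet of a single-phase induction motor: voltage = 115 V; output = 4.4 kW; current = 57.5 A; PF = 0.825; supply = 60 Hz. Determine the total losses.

1060 W

P_in = V·I·cosφ = 115×57.5×0.825 = 5455 W
P_out = 4400 W
Losses = P_in − P_out = 5455 − 4400 = 1055 W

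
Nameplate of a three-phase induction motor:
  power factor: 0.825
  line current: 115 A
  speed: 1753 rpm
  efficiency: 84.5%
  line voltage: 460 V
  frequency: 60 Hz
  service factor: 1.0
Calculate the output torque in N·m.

348 N·m

P_in = √3·V·I·cosφ = 1.732 × 460 × 115 × 0.825 = 75589 W
P_out = η·P_in = 0.845 × 75589 = 63873 W
n = 1753 rpm
ω = 2π×1753/60 = 183.6 rad/s
τ = P_out/ω = 63873/183.6 = 348 N·m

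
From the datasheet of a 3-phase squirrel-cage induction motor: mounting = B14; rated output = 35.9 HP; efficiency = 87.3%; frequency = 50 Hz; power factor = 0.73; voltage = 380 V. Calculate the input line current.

P_out = 35.9 × 746 = 26781 W
P_in = P_out / η = 26781 / 0.873 = 30677 W
I_L = P_in / (√3·V_L·cosφ) = 30677 / (1.732 × 380 × 0.73) = 63.8 A

63.8 A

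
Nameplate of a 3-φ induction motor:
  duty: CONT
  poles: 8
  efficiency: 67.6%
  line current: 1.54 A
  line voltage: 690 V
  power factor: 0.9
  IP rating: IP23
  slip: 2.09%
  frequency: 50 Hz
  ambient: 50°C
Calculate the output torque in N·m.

14.6 N·m

P_in = √3·V·I·cosφ = 1.732 × 690 × 1.54 × 0.9 = 1656 W
P_out = η·P_in = 0.676 × 1656 = 1119 W
n_s = 120×50/8 = 750 rpm; n = 750×(1−0.0209) = 734 rpm
ω = 2π×734/60 = 76.86 rad/s
τ = P_out/ω = 1119/76.86 = 14.6 N·m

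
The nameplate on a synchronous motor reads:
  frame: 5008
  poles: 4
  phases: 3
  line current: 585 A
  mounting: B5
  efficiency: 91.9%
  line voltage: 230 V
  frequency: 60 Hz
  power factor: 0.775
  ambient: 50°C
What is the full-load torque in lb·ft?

649 lb·ft

P_in = √3·V·I·cosφ = 1.732 × 230 × 585 × 0.775 = 180606 W
P_out = η·P_in = 0.919 × 180606 = 165977 W
n = n_s = 120×60/4 = 1800 rpm (synchronous)
ω = 2π×1800/60 = 188.5 rad/s
τ = P_out/ω = 165977/188.5 = 880.5 N·m
In lb·ft: 880.5/1.356 = 649 lb·ft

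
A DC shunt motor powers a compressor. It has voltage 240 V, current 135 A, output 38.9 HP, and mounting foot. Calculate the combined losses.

3380 W

P_in = V·I = 240×135 = 32400 W
P_out = 38.9×746 = 29019 W
Losses = P_in − P_out = 32400 − 29019 = 3381 W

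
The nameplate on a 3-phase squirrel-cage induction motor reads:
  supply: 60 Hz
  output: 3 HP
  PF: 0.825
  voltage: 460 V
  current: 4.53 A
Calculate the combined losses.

740 W

P_in = √3·V·I·cosφ = 1.732×460×4.53×0.825 = 2978 W
P_out = 3×746 = 2238 W
Losses = P_in − P_out = 2978 − 2238 = 740 W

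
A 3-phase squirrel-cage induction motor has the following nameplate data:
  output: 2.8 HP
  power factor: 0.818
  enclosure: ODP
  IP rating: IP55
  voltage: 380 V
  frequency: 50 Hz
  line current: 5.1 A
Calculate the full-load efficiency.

P_out = 2.8 × 746 = 2089 W
P_in = √3·V_L·I_L·cosφ = 1.732 × 380 × 5.1 × 0.818 = 2746 W
η = P_out / P_in = 2089 / 2746 = 0.761 = 76.1%

76.1 %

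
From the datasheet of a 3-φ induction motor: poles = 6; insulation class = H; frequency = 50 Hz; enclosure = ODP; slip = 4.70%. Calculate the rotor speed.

953 rpm

n_s = 120f/p = 120×50/6 = 1000 rpm
n = n_s(1 − s) = 1000 × (1 − 0.047) = 953 rpm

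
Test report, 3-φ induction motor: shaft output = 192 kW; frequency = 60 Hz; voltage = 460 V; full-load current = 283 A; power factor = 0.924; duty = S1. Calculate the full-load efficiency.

P_out = 192 kW = 192000 W
P_in = √3·V_L·I_L·cosφ = 1.732 × 460 × 283 × 0.924 = 208336 W
η = P_out / P_in = 192000 / 208336 = 0.922 = 92.2%

92.2 %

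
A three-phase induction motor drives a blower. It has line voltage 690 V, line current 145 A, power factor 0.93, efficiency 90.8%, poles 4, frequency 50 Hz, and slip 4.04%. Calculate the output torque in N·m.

971 N·m

P_in = √3·V·I·cosφ = 1.732 × 690 × 145 × 0.93 = 161157 W
P_out = η·P_in = 0.908 × 161157 = 146331 W
n_s = 120×50/4 = 1500 rpm; n = 1500×(1−0.0404) = 1439 rpm
ω = 2π×1439/60 = 150.7 rad/s
τ = P_out/ω = 146331/150.7 = 971 N·m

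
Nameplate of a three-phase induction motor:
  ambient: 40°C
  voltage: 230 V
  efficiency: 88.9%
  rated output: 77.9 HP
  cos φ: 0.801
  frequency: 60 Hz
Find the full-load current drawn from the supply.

P_out = 77.9 × 746 = 58113 W
P_in = P_out / η = 58113 / 0.889 = 65369 W
I_L = P_in / (√3·V_L·cosφ) = 65369 / (1.732 × 230 × 0.801) = 205 A

205 A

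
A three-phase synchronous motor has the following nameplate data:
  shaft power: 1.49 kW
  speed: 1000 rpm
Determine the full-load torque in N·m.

ω = 2π × 1000/60 = 104.7 rad/s
τ = P/ω = 1490/104.7 = 14.2 N·m

14.2 N·m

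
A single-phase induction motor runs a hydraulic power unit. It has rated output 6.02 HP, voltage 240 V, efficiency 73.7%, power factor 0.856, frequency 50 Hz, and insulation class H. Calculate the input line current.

P_out = 6.02 × 746 = 4491 W
P_in = P_out / η = 4491 / 0.737 = 6094 W
I = P_in / (V·cosφ) = 6094 / (240 × 0.856) = 29.7 A

29.7 A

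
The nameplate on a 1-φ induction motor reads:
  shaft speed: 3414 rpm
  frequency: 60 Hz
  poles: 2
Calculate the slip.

n_s = 120f/p = 120×60/2 = 3600 rpm
s = (n_s − n)/n_s = (3600 − 3414)/3600 = 0.0517

5.2 %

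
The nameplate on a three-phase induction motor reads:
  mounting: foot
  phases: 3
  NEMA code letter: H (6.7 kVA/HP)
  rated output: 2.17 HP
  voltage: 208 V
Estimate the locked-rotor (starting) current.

S_LR = 6.7 × 2.17 = 14.539 kVA
I_LR = S_LR/(√3·V_L) = 14539/(1.732×208) = 40.4 A

40.4 A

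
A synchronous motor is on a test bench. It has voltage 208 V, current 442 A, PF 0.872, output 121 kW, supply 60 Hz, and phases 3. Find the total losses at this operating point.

17.9 kW

P_in = √3·V·I·cosφ = 1.732×208×442×0.872 = 138851 W
P_out = 121000 W
Losses = P_in − P_out = 138851 − 121000 = 17851 W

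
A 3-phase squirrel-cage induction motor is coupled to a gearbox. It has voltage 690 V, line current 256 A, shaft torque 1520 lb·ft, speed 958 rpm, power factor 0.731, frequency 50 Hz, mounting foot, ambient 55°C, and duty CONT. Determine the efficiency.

τ = 1520 lb·ft × 1.356 = 2061 N·m
ω = 2π × 958/60 = 100.3 rad/s; P_out = τω = 2061 × 100.3 = 206718 W
P_in = √3·V_L·I_L·cosφ = 1.732 × 690 × 256 × 0.731 = 223642 W
η = P_out / P_in = 206718 / 223642 = 0.924 = 92.4%

92.4 %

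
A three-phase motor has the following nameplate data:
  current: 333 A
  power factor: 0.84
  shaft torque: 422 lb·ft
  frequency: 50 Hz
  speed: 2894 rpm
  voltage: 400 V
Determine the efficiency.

τ = 422 lb·ft × 1.356 = 572.2 N·m
ω = 2π × 2894/60 = 303.1 rad/s; P_out = τω = 572.2 × 303.1 = 173434 W
P_in = √3·V_L·I_L·cosφ = 1.732 × 400 × 333 × 0.84 = 193790 W
η = P_out / P_in = 173434 / 193790 = 0.895 = 89.5%

89.5 %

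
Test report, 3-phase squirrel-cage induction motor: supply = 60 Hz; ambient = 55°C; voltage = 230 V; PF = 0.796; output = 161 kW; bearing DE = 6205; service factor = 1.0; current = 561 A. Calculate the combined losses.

P_in = √3·V·I·cosφ = 1.732×230×561×0.796 = 177890 W
P_out = 161000 W
Losses = P_in − P_out = 177890 − 161000 = 16890 W

16900 W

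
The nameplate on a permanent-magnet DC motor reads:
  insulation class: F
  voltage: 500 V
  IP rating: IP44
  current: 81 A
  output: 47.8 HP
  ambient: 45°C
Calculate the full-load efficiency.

P_out = 47.8 × 746 = 35659 W
P_in = V·I = 500 × 81 = 40500 W
η = P_out / P_in = 35659 / 40500 = 0.880 = 88.0%

88.0 %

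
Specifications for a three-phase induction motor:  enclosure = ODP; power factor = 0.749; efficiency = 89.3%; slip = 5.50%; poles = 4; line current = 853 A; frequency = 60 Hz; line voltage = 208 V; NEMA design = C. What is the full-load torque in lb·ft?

851 lb·ft

P_in = √3·V·I·cosφ = 1.732 × 208 × 853 × 0.749 = 230166 W
P_out = η·P_in = 0.893 × 230166 = 205538 W
n_s = 120×60/4 = 1800 rpm; n = 1800×(1−0.055) = 1701 rpm
ω = 2π×1701/60 = 178.1 rad/s
τ = P_out/ω = 205538/178.1 = 1154 N·m
In lb·ft: 1154/1.356 = 851 lb·ft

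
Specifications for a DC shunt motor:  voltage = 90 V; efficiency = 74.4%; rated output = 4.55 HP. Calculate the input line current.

P_out = 4.55 × 746 = 3394 W
P_in = P_out / η = 3394 / 0.744 = 4562 W
I = P_in / V = 4562 / 90 = 50.7 A

50.7 A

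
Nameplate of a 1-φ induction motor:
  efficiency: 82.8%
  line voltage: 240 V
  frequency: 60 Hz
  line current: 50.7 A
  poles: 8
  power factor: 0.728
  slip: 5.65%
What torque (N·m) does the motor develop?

82.5 N·m

P_in = V·I·cosφ = 240 × 50.7 × 0.728 = 8858 W
P_out = η·P_in = 0.828 × 8858 = 7334 W
n_s = 120×60/8 = 900 rpm; n = 900×(1−0.0565) = 849 rpm
ω = 2π×849/60 = 88.91 rad/s
τ = P_out/ω = 7334/88.91 = 82.5 N·m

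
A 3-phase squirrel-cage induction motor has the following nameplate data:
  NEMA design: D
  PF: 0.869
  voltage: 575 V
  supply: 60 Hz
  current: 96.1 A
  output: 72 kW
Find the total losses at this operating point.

P_in = √3·V·I·cosφ = 1.732×575×96.1×0.869 = 83169 W
P_out = 72000 W
Losses = P_in − P_out = 83169 − 72000 = 11169 W

11.2 kW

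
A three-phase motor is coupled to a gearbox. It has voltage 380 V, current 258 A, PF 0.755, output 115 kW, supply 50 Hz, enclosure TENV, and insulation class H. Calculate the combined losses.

P_in = √3·V·I·cosφ = 1.732×380×258×0.755 = 128203 W
P_out = 115000 W
Losses = P_in − P_out = 128203 − 115000 = 13203 W

13200 W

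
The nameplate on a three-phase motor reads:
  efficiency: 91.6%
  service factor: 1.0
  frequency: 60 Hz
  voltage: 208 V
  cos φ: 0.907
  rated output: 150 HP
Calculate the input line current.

P_out = 150 × 746 = 111900 W
P_in = P_out / η = 111900 / 0.916 = 122162 W
I_L = P_in / (√3·V_L·cosφ) = 122162 / (1.732 × 208 × 0.907) = 374 A

374 A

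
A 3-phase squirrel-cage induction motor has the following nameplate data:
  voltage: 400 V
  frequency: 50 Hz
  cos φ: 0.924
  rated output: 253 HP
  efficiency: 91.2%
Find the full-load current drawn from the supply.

P_out = 253 × 746 = 188738 W
P_in = P_out / η = 188738 / 0.912 = 206950 W
I_L = P_in / (√3·V_L·cosφ) = 206950 / (1.732 × 400 × 0.924) = 323 A

323 A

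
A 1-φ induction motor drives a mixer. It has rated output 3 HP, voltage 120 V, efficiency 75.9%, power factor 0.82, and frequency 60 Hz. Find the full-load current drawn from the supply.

P_out = 3 × 746 = 2238 W
P_in = P_out / η = 2238 / 0.759 = 2949 W
I = P_in / (V·cosφ) = 2949 / (120 × 0.82) = 30 A

30 A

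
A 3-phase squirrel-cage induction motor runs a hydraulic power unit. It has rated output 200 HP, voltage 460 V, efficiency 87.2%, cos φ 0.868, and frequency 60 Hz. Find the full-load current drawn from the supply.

247 A

P_out = 200 × 746 = 149200 W
P_in = P_out / η = 149200 / 0.872 = 171101 W
I_L = P_in / (√3·V_L·cosφ) = 171101 / (1.732 × 460 × 0.868) = 247 A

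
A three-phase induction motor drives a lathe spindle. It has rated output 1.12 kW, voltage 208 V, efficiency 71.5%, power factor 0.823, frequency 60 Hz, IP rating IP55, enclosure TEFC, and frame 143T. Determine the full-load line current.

P_out = 1.12 kW = 1120 W
P_in = P_out / η = 1120 / 0.715 = 1566 W
I_L = P_in / (√3·V_L·cosφ) = 1566 / (1.732 × 208 × 0.823) = 5.28 A

5.28 A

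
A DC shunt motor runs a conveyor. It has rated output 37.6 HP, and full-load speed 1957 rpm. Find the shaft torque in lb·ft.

101 lb·ft

P_out = 37.6 × 746 = 28050 W
ω = 2π × 1957/60 = 204.9 rad/s
τ = P_out/ω = 28050/204.9 = 136.9 N·m
In lb·ft: 136.9/1.356 = 101 lb·ft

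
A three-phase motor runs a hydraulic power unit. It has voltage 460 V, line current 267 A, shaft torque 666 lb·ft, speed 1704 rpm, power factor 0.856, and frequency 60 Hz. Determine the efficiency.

τ = 666 lb·ft × 1.356 = 903.1 N·m
ω = 2π × 1704/60 = 178.4 rad/s; P_out = τω = 903.1 × 178.4 = 161113 W
P_in = √3·V_L·I_L·cosφ = 1.732 × 460 × 267 × 0.856 = 182092 W
η = P_out / P_in = 161113 / 182092 = 0.885 = 88.5%

88.5 %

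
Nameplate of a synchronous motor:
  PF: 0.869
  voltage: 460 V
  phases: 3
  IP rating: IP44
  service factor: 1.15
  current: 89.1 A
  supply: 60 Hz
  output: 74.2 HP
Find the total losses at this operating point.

6340 W

P_in = √3·V·I·cosφ = 1.732×460×89.1×0.869 = 61688 W
P_out = 74.2×746 = 55353 W
Losses = P_in − P_out = 61688 − 55353 = 6335 W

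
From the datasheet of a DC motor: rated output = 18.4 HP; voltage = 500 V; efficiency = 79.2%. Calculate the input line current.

P_out = 18.4 × 746 = 13726 W
P_in = P_out / η = 13726 / 0.792 = 17331 W
I = P_in / V = 17331 / 500 = 34.7 A

34.7 A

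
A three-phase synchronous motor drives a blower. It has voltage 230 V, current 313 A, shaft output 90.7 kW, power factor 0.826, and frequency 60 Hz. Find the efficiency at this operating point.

88.1 %

P_out = 90.7 kW = 90700 W
P_in = √3·V_L·I_L·cosφ = 1.732 × 230 × 313 × 0.826 = 102991 W
η = P_out / P_in = 90700 / 102991 = 0.881 = 88.1%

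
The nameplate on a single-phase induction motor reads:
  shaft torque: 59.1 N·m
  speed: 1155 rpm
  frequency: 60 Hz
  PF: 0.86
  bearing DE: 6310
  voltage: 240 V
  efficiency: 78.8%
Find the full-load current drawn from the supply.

44 A

ω = 2π×1155/60 = 121 rad/s; P_out = τω = 59.1 × 121 = 7151 W
P_in = P_out / η = 7151 / 0.788 = 9075 W
I = P_in / (V·cosφ) = 9075 / (240 × 0.86) = 44 A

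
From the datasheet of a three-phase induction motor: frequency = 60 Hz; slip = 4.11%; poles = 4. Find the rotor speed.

n_s = 120f/p = 120×60/4 = 1800 rpm
n = n_s(1 − s) = 1800 × (1 − 0.0411) = 1726 rpm

1726 rpm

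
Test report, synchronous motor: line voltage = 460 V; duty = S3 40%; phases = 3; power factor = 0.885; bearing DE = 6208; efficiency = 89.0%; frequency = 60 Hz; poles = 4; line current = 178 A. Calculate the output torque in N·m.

P_in = √3·V·I·cosφ = 1.732 × 460 × 178 × 0.885 = 125507 W
P_out = η·P_in = 0.89 × 125507 = 111701 W
n = n_s = 120×60/4 = 1800 rpm (synchronous)
ω = 2π×1800/60 = 188.5 rad/s
τ = P_out/ω = 111701/188.5 = 593 N·m

593 N·m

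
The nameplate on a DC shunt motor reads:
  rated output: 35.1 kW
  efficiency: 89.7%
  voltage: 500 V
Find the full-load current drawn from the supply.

P_out = 35.1 kW = 35100 W
P_in = P_out / η = 35100 / 0.897 = 39130 W
I = P_in / V = 39130 / 500 = 78.3 A

78.3 A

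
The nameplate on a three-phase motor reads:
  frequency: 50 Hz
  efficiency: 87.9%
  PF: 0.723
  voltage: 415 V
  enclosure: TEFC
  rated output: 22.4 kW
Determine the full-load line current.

P_out = 22.4 kW = 22400 W
P_in = P_out / η = 22400 / 0.879 = 25484 W
I_L = P_in / (√3·V_L·cosφ) = 25484 / (1.732 × 415 × 0.723) = 49 A

49 A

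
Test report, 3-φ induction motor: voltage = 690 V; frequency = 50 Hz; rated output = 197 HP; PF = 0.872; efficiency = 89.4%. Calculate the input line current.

158 A

P_out = 197 × 746 = 146962 W
P_in = P_out / η = 146962 / 0.894 = 164387 W
I_L = P_in / (√3·V_L·cosφ) = 164387 / (1.732 × 690 × 0.872) = 158 A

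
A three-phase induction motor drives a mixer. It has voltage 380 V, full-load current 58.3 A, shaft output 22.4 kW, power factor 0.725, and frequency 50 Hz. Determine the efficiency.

80.5 %

P_out = 22.4 kW = 22400 W
P_in = √3·V_L·I_L·cosφ = 1.732 × 380 × 58.3 × 0.725 = 27819 W
η = P_out / P_in = 22400 / 27819 = 0.805 = 80.5%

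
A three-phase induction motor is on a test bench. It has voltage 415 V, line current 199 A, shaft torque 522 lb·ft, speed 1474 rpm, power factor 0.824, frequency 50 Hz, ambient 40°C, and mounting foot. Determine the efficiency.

92.7 %

τ = 522 lb·ft × 1.356 = 707.8 N·m
ω = 2π × 1474/60 = 154.4 rad/s; P_out = τω = 707.8 × 154.4 = 109284 W
P_in = √3·V_L·I_L·cosφ = 1.732 × 415 × 199 × 0.824 = 117863 W
η = P_out / P_in = 109284 / 117863 = 0.927 = 92.7%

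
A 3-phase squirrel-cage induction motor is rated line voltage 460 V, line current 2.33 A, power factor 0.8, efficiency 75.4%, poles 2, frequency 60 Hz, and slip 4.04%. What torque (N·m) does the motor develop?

P_in = √3·V·I·cosφ = 1.732 × 460 × 2.33 × 0.8 = 1485 W
P_out = η·P_in = 0.754 × 1485 = 1120 W
n_s = 120×60/2 = 3600 rpm; n = 3600×(1−0.0404) = 3455 rpm
ω = 2π×3455/60 = 361.8 rad/s
τ = P_out/ω = 1120/361.8 = 3.1 N·m

3.1 N·m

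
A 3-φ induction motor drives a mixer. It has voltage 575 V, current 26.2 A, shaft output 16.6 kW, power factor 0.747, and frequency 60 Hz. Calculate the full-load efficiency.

85.2 %

P_out = 16.6 kW = 16600 W
P_in = √3·V_L·I_L·cosφ = 1.732 × 575 × 26.2 × 0.747 = 19491 W
η = P_out / P_in = 16600 / 19491 = 0.852 = 85.2%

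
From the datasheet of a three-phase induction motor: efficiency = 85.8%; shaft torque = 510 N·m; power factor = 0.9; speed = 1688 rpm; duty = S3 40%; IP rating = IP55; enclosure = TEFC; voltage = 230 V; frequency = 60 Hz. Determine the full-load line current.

293 A

ω = 2π×1688/60 = 176.8 rad/s; P_out = τω = 510 × 176.8 = 90168 W
P_in = P_out / η = 90168 / 0.858 = 105091 W
I_L = P_in / (√3·V_L·cosφ) = 105091 / (1.732 × 230 × 0.9) = 293 A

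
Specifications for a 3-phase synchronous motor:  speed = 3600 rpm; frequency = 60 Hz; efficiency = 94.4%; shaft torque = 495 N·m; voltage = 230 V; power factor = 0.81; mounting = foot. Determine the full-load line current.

ω = 2π×3600/60 = 377 rad/s; P_out = τω = 495 × 377 = 186615 W
P_in = P_out / η = 186615 / 0.944 = 197685 W
I_L = P_in / (√3·V_L·cosφ) = 197685 / (1.732 × 230 × 0.81) = 613 A

613 A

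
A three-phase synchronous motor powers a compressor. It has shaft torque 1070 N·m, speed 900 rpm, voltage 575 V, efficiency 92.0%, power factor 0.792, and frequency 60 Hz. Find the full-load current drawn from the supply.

139 A

ω = 2π×900/60 = 94.25 rad/s; P_out = τω = 1070 × 94.25 = 100848 W
P_in = P_out / η = 100848 / 0.920 = 109617 W
I_L = P_in / (√3·V_L·cosφ) = 109617 / (1.732 × 575 × 0.792) = 139 A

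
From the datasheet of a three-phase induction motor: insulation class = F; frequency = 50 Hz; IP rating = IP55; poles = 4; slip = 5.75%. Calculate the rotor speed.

n_s = 120f/p = 120×50/4 = 1500 rpm
n = n_s(1 − s) = 1500 × (1 − 0.0575) = 1414 rpm

1414 rpm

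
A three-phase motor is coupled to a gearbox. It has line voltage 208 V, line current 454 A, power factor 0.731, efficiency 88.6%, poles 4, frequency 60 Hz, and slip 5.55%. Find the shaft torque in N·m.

595 N·m

P_in = √3·V·I·cosφ = 1.732 × 208 × 454 × 0.731 = 119560 W
P_out = η·P_in = 0.886 × 119560 = 105930 W
n_s = 120×60/4 = 1800 rpm; n = 1800×(1−0.0555) = 1700 rpm
ω = 2π×1700/60 = 178 rad/s
τ = P_out/ω = 105930/178 = 595 N·m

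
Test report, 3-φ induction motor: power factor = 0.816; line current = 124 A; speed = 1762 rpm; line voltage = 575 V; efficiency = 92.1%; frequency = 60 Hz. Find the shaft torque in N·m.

503 N·m

P_in = √3·V·I·cosφ = 1.732 × 575 × 124 × 0.816 = 100769 W
P_out = η·P_in = 0.921 × 100769 = 92808 W
n = 1762 rpm
ω = 2π×1762/60 = 184.5 rad/s
τ = P_out/ω = 92808/184.5 = 503 N·m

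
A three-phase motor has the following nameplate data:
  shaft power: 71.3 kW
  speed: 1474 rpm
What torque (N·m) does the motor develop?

ω = 2π × 1474/60 = 154.4 rad/s
τ = P/ω = 71300/154.4 = 462 N·m

462 N·m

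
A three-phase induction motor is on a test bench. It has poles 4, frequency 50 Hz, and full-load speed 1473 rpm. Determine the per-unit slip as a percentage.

1.80 %

n_s = 120f/p = 120×50/4 = 1500 rpm
s = (n_s − n)/n_s = (1500 − 1473)/1500 = 0.0180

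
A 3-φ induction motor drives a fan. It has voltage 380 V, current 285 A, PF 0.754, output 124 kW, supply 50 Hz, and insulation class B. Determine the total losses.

17400 W

P_in = √3·V·I·cosφ = 1.732×380×285×0.754 = 141432 W
P_out = 124000 W
Losses = P_in − P_out = 141432 − 124000 = 17432 W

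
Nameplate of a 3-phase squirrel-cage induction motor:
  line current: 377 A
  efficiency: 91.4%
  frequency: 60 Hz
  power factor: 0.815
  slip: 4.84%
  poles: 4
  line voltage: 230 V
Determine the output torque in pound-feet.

460 lb·ft

P_in = √3·V·I·cosφ = 1.732 × 230 × 377 × 0.815 = 122398 W
P_out = η·P_in = 0.914 × 122398 = 111872 W
n_s = 120×60/4 = 1800 rpm; n = 1800×(1−0.0484) = 1713 rpm
ω = 2π×1713/60 = 179.4 rad/s
τ = P_out/ω = 111872/179.4 = 623.6 N·m
In lb·ft: 623.6/1.356 = 460 lb·ft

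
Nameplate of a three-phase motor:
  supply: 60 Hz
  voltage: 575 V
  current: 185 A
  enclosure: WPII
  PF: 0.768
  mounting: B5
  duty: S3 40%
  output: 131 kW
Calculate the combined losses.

P_in = √3·V·I·cosφ = 1.732×575×185×0.768 = 141497 W
P_out = 131000 W
Losses = P_in − P_out = 141497 − 131000 = 10497 W

10500 W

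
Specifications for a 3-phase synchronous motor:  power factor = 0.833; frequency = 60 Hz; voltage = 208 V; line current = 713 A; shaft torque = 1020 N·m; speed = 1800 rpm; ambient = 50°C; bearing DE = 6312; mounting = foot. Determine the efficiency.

ω = 2π × 1800/60 = 188.5 rad/s; P_out = τω = 1020 × 188.5 = 192270 W
P_in = √3·V_L·I_L·cosφ = 1.732 × 208 × 713 × 0.833 = 213966 W
η = P_out / P_in = 192270 / 213966 = 0.899 = 89.9%

89.9 %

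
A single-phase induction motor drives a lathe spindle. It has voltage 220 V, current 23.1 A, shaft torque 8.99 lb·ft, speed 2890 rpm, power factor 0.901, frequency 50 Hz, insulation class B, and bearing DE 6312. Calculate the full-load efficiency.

80.6 %

τ = 8.99 lb·ft × 1.356 = 12.19 N·m
ω = 2π × 2890/60 = 302.6 rad/s; P_out = τω = 12.19 × 302.6 = 3689 W
P_in = V·I·cosφ = 220 × 23.1 × 0.901 = 4579 W
η = P_out / P_in = 3689 / 4579 = 0.806 = 80.6%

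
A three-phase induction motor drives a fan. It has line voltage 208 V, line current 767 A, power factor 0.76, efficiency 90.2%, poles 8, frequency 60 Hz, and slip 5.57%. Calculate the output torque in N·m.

P_in = √3·V·I·cosφ = 1.732 × 208 × 767 × 0.76 = 210000 W
P_out = η·P_in = 0.902 × 210000 = 189420 W
n_s = 120×60/8 = 900 rpm; n = 900×(1−0.0557) = 850 rpm
ω = 2π×850/60 = 89.01 rad/s
τ = P_out/ω = 189420/89.01 = 2130 N·m

2130 N·m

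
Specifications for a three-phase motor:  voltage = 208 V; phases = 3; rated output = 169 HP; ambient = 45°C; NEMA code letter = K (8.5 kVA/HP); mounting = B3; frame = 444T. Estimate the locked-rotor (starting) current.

S_LR = 8.5 × 169 = 1436.5 kVA
I_LR = S_LR/(√3·V_L) = 1436500/(1.732×208) = 3990 A

3990 A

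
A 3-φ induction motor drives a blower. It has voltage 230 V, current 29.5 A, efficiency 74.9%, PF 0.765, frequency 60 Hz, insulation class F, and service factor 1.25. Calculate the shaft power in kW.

6.73 kW

P_in = √3·V·I·cosφ = 1.732 × 230 × 29.5 × 0.765 = 8990 W
P_out = η·P_in = 0.749 × 8990 = 6734 W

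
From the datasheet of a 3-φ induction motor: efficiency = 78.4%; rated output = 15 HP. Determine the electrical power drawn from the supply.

14.3 kW

P_out = 15 × 746 = 11190 W
P_in = P_out/η = 11190/0.784 = 14273 W = 14.3 kW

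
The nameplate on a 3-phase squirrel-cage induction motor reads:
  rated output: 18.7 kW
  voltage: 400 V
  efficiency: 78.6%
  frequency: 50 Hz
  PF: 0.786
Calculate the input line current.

P_out = 18.7 kW = 18700 W
P_in = P_out / η = 18700 / 0.786 = 23791 W
I_L = P_in / (√3·V_L·cosφ) = 23791 / (1.732 × 400 × 0.786) = 43.7 A

43.7 A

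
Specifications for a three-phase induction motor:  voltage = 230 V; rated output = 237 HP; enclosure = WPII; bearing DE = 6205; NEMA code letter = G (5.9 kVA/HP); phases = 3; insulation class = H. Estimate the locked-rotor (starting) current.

S_LR = 5.9 × 237 = 1398.3 kVA
I_LR = S_LR/(√3·V_L) = 1398300/(1.732×230) = 3510 A

3510 A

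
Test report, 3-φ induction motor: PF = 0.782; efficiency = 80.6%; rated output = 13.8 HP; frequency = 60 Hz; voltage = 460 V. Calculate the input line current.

P_out = 13.8 × 746 = 10295 W
P_in = P_out / η = 10295 / 0.806 = 12773 W
I_L = P_in / (√3·V_L·cosφ) = 12773 / (1.732 × 460 × 0.782) = 20.5 A

20.5 A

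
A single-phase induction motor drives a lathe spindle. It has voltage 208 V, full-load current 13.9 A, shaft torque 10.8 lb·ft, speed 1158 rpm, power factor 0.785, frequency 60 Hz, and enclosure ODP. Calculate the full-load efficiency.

τ = 10.8 lb·ft × 1.356 = 14.64 N·m
ω = 2π × 1158/60 = 121.3 rad/s; P_out = τω = 14.64 × 121.3 = 1776 W
P_in = V·I·cosφ = 208 × 13.9 × 0.785 = 2270 W
η = P_out / P_in = 1776 / 2270 = 0.782 = 78.2%

78.2 %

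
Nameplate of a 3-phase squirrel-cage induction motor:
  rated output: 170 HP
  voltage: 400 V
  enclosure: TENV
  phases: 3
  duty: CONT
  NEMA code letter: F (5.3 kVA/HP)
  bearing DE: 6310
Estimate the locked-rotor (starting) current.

S_LR = 5.3 × 170 = 901 kVA
I_LR = S_LR/(√3·V_L) = 901000/(1.732×400) = 1300 A

1300 A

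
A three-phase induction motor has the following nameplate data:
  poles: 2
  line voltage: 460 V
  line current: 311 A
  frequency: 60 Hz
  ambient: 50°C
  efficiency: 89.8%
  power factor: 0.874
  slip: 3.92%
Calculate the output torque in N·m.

537 N·m

P_in = √3·V·I·cosφ = 1.732 × 460 × 311 × 0.874 = 216560 W
P_out = η·P_in = 0.898 × 216560 = 194471 W
n_s = 120×60/2 = 3600 rpm; n = 3600×(1−0.0392) = 3459 rpm
ω = 2π×3459/60 = 362.2 rad/s
τ = P_out/ω = 194471/362.2 = 537 N·m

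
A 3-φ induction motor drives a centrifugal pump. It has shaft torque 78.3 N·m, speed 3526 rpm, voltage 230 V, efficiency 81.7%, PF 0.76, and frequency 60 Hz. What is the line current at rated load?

117 A

ω = 2π×3526/60 = 369.2 rad/s; P_out = τω = 78.3 × 369.2 = 28908 W
P_in = P_out / η = 28908 / 0.817 = 35383 W
I_L = P_in / (√3·V_L·cosφ) = 35383 / (1.732 × 230 × 0.76) = 117 A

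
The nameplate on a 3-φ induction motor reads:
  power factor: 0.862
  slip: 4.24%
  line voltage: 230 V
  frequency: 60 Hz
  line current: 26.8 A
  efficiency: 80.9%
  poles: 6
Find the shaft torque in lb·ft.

45.6 lb·ft

P_in = √3·V·I·cosφ = 1.732 × 230 × 26.8 × 0.862 = 9203 W
P_out = η·P_in = 0.809 × 9203 = 7445 W
n_s = 120×60/6 = 1200 rpm; n = 1200×(1−0.0424) = 1149 rpm
ω = 2π×1149/60 = 120.3 rad/s
τ = P_out/ω = 7445/120.3 = 61.89 N·m
In lb·ft: 61.89/1.356 = 45.6 lb·ft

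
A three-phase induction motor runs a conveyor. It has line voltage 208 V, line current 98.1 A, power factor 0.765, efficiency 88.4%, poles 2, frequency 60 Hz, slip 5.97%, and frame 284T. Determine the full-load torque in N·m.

P_in = √3·V·I·cosφ = 1.732 × 208 × 98.1 × 0.765 = 27036 W
P_out = η·P_in = 0.884 × 27036 = 23900 W
n_s = 120×60/2 = 3600 rpm; n = 3600×(1−0.0597) = 3385 rpm
ω = 2π×3385/60 = 354.5 rad/s
τ = P_out/ω = 23900/354.5 = 67.4 N·m

67.4 N·m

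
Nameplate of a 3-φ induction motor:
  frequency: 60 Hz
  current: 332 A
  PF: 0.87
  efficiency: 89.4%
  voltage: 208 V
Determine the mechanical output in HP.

P_in = √3·V·I·cosφ = 1.732 × 208 × 332 × 0.87 = 104056 W
P_out = η·P_in = 0.894 × 104056 = 93026 W
= 93026/746 = 125 HP

125 HP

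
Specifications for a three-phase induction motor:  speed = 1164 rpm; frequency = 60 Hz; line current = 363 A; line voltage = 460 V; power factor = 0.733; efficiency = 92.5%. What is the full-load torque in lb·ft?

P_in = √3·V·I·cosφ = 1.732 × 460 × 363 × 0.733 = 211990 W
P_out = η·P_in = 0.925 × 211990 = 196091 W
n = 1164 rpm
ω = 2π×1164/60 = 121.9 rad/s
τ = P_out/ω = 196091/121.9 = 1609 N·m
In lb·ft: 1609/1.356 = 1190 lb·ft

1190 lb·ft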